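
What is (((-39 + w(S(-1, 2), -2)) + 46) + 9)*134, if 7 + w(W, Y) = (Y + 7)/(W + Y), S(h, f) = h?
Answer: 2948/3 ≈ 982.67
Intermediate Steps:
w(W, Y) = -7 + (7 + Y)/(W + Y) (w(W, Y) = -7 + (Y + 7)/(W + Y) = -7 + (7 + Y)/(W + Y))
(((-39 + w(S(-1, 2), -2)) + 46) + 9)*134 = (((-39 + (7 - 7*(-1) - 6*(-2))/(-1 - 2)) + 46) + 9)*134 = (((-39 + (7 + 7 + 12)/(-3)) + 46) + 9)*134 = (((-39 - ⅓*26) + 46) + 9)*134 = (((-39 - 26/3) + 46) + 9)*134 = ((-143/3 + 46) + 9)*134 = (-5/3 + 9)*134 = (22/3)*134 = 2948/3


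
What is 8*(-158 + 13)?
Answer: -1160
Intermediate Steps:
8*(-158 + 13) = 8*(-145) = -1160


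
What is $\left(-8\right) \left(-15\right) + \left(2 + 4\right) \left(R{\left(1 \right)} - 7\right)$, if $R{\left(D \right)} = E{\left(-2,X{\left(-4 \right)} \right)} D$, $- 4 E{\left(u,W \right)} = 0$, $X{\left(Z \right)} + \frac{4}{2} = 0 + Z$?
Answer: $78$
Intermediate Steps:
$X{\left(Z \right)} = -2 + Z$ ($X{\left(Z \right)} = -2 + \left(0 + Z\right) = -2 + Z$)
$E{\left(u,W \right)} = 0$ ($E{\left(u,W \right)} = \left(- \frac{1}{4}\right) 0 = 0$)
$R{\left(D \right)} = 0$ ($R{\left(D \right)} = 0 D = 0$)
$\left(-8\right) \left(-15\right) + \left(2 + 4\right) \left(R{\left(1 \right)} - 7\right) = \left(-8\right) \left(-15\right) + \left(2 + 4\right) \left(0 - 7\right) = 120 + 6 \left(-7\right) = 120 - 42 = 78$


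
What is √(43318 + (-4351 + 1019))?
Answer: √39986 ≈ 199.97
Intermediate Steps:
√(43318 + (-4351 + 1019)) = √(43318 - 3332) = √39986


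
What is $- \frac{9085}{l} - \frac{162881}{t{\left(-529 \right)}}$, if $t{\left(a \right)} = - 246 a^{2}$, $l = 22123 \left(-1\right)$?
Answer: $\frac{629022865673}{1522966920978} \approx 0.41302$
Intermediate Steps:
$l = -22123$
$- \frac{9085}{l} - \frac{162881}{t{\left(-529 \right)}} = - \frac{9085}{-22123} - \frac{162881}{\left(-246\right) \left(-529\right)^{2}} = \left(-9085\right) \left(- \frac{1}{22123}\right) - \frac{162881}{\left(-246\right) 279841} = \frac{9085}{22123} - \frac{162881}{-68840886} = \frac{9085}{22123} - - \frac{162881}{68840886} = \frac{9085}{22123} + \frac{162881}{68840886} = \frac{629022865673}{1522966920978}$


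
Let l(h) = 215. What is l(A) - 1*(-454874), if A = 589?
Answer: 455089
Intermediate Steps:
l(A) - 1*(-454874) = 215 - 1*(-454874) = 215 + 454874 = 455089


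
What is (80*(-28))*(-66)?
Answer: 147840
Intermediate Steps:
(80*(-28))*(-66) = -2240*(-66) = 147840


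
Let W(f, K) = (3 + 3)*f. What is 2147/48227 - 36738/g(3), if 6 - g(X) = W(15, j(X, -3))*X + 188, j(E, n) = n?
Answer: 886366985/10899302 ≈ 81.323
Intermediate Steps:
W(f, K) = 6*f
g(X) = -182 - 90*X (g(X) = 6 - ((6*15)*X + 188) = 6 - (90*X + 188) = 6 - (188 + 90*X) = 6 + (-188 - 90*X) = -182 - 90*X)
2147/48227 - 36738/g(3) = 2147/48227 - 36738/(-182 - 90*3) = 2147*(1/48227) - 36738/(-182 - 270) = 2147/48227 - 36738/(-452) = 2147/48227 - 36738*(-1/452) = 2147/48227 + 18369/226 = 886366985/10899302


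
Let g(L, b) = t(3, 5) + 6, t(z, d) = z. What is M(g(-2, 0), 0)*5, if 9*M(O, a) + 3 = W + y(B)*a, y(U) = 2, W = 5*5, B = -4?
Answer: 110/9 ≈ 12.222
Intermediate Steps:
W = 25
g(L, b) = 9 (g(L, b) = 3 + 6 = 9)
M(O, a) = 22/9 + 2*a/9 (M(O, a) = -1/3 + (25 + 2*a)/9 = -1/3 + (25/9 + 2*a/9) = 22/9 + 2*a/9)
M(g(-2, 0), 0)*5 = (22/9 + (2/9)*0)*5 = (22/9 + 0)*5 = (22/9)*5 = 110/9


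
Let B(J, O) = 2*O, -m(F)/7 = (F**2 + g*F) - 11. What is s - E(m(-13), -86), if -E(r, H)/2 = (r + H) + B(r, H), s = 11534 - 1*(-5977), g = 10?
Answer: 16603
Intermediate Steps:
m(F) = 77 - 70*F - 7*F**2 (m(F) = -7*((F**2 + 10*F) - 11) = -7*(-11 + F**2 + 10*F) = 77 - 70*F - 7*F**2)
s = 17511 (s = 11534 + 5977 = 17511)
E(r, H) = -6*H - 2*r (E(r, H) = -2*((r + H) + 2*H) = -2*((H + r) + 2*H) = -2*(r + 3*H) = -6*H - 2*r)
s - E(m(-13), -86) = 17511 - (-6*(-86) - 2*(77 - 70*(-13) - 7*(-13)**2)) = 17511 - (516 - 2*(77 + 910 - 7*169)) = 17511 - (516 - 2*(77 + 910 - 1183)) = 17511 - (516 - 2*(-196)) = 17511 - (516 + 392) = 17511 - 1*908 = 17511 - 908 = 16603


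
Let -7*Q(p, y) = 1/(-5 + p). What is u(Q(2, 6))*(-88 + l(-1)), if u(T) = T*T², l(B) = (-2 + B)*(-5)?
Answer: -73/9261 ≈ -0.0078825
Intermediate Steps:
l(B) = 10 - 5*B
Q(p, y) = -1/(7*(-5 + p))
u(T) = T³
u(Q(2, 6))*(-88 + l(-1)) = (-1/(-35 + 7*2))³*(-88 + (10 - 5*(-1))) = (-1/(-35 + 14))³*(-88 + (10 + 5)) = (-1/(-21))³*(-88 + 15) = (-1*(-1/21))³*(-73) = (1/21)³*(-73) = (1/9261)*(-73) = -73/9261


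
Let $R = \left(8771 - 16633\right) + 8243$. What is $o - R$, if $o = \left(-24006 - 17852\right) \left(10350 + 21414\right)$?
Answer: $-1329577893$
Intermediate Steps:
$R = 381$ ($R = -7862 + 8243 = 381$)
$o = -1329577512$ ($o = \left(-41858\right) 31764 = -1329577512$)
$o - R = -1329577512 - 381 = -1329577893$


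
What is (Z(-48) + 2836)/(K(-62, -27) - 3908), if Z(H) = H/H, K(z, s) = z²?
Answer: -2837/64 ≈ -44.328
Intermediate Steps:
Z(H) = 1
(Z(-48) + 2836)/(K(-62, -27) - 3908) = (1 + 2836)/((-62)² - 3908) = 2837/(3844 - 3908) = 2837/(-64) = 2837*(-1/64) = -2837/64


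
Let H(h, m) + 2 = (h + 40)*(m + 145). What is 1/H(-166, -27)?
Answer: -1/14870 ≈ -6.7250e-5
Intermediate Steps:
H(h, m) = -2 + (40 + h)*(145 + m) (H(h, m) = -2 + (h + 40)*(m + 145) = -2 + (40 + h)*(145 + m))
1/H(-166, -27) = 1/(5798 + 40*(-27) + 145*(-166) - 166*(-27)) = 1/(5798 - 1080 - 24070 + 4482) = 1/(-14870) = -1/14870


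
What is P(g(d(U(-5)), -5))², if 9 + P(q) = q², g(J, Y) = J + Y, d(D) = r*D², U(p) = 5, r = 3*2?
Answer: 441672256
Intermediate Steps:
r = 6
d(D) = 6*D²
P(q) = -9 + q²
P(g(d(U(-5)), -5))² = (-9 + (6*5² - 5)²)² = (-9 + (6*25 - 5)²)² = (-9 + (150 - 5)²)² = (-9 + 145²)² = (-9 + 21025)² = 21016² = 441672256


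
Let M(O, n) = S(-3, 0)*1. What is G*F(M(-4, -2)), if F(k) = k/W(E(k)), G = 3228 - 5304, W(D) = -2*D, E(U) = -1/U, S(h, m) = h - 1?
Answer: -16608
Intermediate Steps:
S(h, m) = -1 + h
M(O, n) = -4 (M(O, n) = (-1 - 3)*1 = -4*1 = -4)
G = -2076
F(k) = k²/2 (F(k) = k/((-(-2)/k)) = k/((2/k)) = k*(k/2) = k²/2)
G*F(M(-4, -2)) = -1038*(-4)² = -1038*16 = -2076*8 = -16608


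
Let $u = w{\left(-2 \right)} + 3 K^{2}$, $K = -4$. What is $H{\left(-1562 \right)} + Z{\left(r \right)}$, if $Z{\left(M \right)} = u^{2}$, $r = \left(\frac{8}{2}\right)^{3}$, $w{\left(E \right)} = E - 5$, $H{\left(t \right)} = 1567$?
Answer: $3248$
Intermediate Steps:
$w{\left(E \right)} = -5 + E$
$r = 64$ ($r = \left(8 \cdot \frac{1}{2}\right)^{3} = 4^{3} = 64$)
$u = 41$ ($u = \left(-5 - 2\right) + 3 \left(-4\right)^{2} = -7 + 3 \cdot 16 = -7 + 48 = 41$)
$Z{\left(M \right)} = 1681$ ($Z{\left(M \right)} = 41^{2} = 1681$)
$H{\left(-1562 \right)} + Z{\left(r \right)} = 1567 + 1681 = 3248$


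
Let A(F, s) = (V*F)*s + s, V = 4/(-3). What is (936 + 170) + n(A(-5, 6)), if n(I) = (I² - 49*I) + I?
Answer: 1014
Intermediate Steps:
V = -4/3 (V = 4*(-⅓) = -4/3 ≈ -1.3333)
A(F, s) = s - 4*F*s/3 (A(F, s) = (-4*F/3)*s + s = -4*F*s/3 + s = s - 4*F*s/3)
n(I) = I² - 48*I
(936 + 170) + n(A(-5, 6)) = (936 + 170) + ((⅓)*6*(3 - 4*(-5)))*(-48 + (⅓)*6*(3 - 4*(-5))) = 1106 + ((⅓)*6*(3 + 20))*(-48 + (⅓)*6*(3 + 20)) = 1106 + ((⅓)*6*23)*(-48 + (⅓)*6*23) = 1106 + 46*(-48 + 46) = 1106 + 46*(-2) = 1106 - 92 = 1014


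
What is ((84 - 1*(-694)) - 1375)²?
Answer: 356409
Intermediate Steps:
((84 - 1*(-694)) - 1375)² = ((84 + 694) - 1375)² = (778 - 1375)² = (-597)² = 356409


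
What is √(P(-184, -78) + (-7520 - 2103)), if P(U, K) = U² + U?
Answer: √24049 ≈ 155.08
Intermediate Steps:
P(U, K) = U + U²
√(P(-184, -78) + (-7520 - 2103)) = √(-184*(1 - 184) + (-7520 - 2103)) = √(-184*(-183) - 9623) = √(33672 - 9623) = √24049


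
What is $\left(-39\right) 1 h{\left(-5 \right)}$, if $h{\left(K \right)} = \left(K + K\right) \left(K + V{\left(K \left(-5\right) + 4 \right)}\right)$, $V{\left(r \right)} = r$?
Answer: $9360$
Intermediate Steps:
$h{\left(K \right)} = 2 K \left(4 - 4 K\right)$ ($h{\left(K \right)} = \left(K + K\right) \left(K + \left(K \left(-5\right) + 4\right)\right) = 2 K \left(K - \left(-4 + 5 K\right)\right) = 2 K \left(4 - 4 K\right)$)
$\left(-39\right) 1 h{\left(-5 \right)} = \left(-39\right) 1 \cdot 8 \left(-5\right) \left(1 - -5\right) = - 39 \cdot 8 \left(-5\right) \left(1 + 5\right) = - 39 \cdot 8 \left(-5\right) 6 = \left(-39\right) \left(-240\right) = 9360$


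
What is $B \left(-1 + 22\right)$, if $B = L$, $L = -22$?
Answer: $-462$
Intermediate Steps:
$B = -22$
$B \left(-1 + 22\right) = - 22 \left(-1 + 22\right) = \left(-22\right) 21 = -462$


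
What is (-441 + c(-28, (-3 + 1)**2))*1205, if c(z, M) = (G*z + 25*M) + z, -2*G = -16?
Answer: -714565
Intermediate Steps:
G = 8 (G = -1/2*(-16) = 8)
c(z, M) = 9*z + 25*M (c(z, M) = (8*z + 25*M) + z = 9*z + 25*M)
(-441 + c(-28, (-3 + 1)**2))*1205 = (-441 + (9*(-28) + 25*(-3 + 1)**2))*1205 = (-441 + (-252 + 25*(-2)**2))*1205 = (-441 + (-252 + 25*4))*1205 = (-441 + (-252 + 100))*1205 = (-441 - 152)*1205 = -593*1205 = -714565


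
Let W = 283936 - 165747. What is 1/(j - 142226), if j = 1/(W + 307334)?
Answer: -425523/60520434197 ≈ -7.0311e-6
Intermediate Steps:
W = 118189
j = 1/425523 (j = 1/(118189 + 307334) = 1/425523 ≈ 2.3501e-6)
1/(j - 142226) = 1/(1/425523 - 142226) = 1/(-60520434197/425523) = -425523/60520434197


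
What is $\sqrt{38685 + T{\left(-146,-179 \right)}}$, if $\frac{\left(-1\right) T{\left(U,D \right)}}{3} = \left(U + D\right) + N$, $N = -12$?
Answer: $4 \sqrt{2481} \approx 199.24$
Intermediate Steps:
$T{\left(U,D \right)} = 36 - 3 D - 3 U$ ($T{\left(U,D \right)} = - 3 \left(\left(U + D\right) - 12\right) = - 3 \left(\left(D + U\right) - 12\right) = - 3 \left(-12 + D + U\right) = 36 - 3 D - 3 U$)
$\sqrt{38685 + T{\left(-146,-179 \right)}} = \sqrt{38685 - -1011} = \sqrt{38685 + \left(36 + 537 + 438\right)} = \sqrt{38685 + 1011} = \sqrt{39696} = 4 \sqrt{2481}$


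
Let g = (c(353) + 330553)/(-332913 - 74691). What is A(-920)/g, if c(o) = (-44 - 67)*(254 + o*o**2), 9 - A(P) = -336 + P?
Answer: 128904765/1220563022 ≈ 0.10561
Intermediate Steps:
A(P) = 345 - P (A(P) = 9 - (-336 + P) = 9 + (336 - P) = 345 - P)
c(o) = -28194 - 111*o**3 (c(o) = -111*(254 + o**3) = -28194 - 111*o**3)
g = 1220563022/101901 (g = ((-28194 - 111*353**3) + 330553)/(-332913 - 74691) = ((-28194 - 111*43986977) + 330553)/(-407604) = ((-28194 - 4882554447) + 330553)*(-1/407604) = (-4882582641 + 330553)*(-1/407604) = -4882252088*(-1/407604) = 1220563022/101901 ≈ 11978.)
A(-920)/g = (345 - 1*(-920))/(1220563022/101901) = (345 + 920)*(101901/1220563022) = 1265*(101901/1220563022) = 128904765/1220563022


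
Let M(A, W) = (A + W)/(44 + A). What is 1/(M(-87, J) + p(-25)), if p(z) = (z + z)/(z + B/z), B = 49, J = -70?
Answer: 14491/79784 ≈ 0.18163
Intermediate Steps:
M(A, W) = (A + W)/(44 + A)
p(z) = 2*z/(z + 49/z) (p(z) = (z + z)/(z + 49/z) = (2*z)/(z + 49/z) = 2*z/(z + 49/z))
1/(M(-87, J) + p(-25)) = 1/((-87 - 70)/(44 - 87) + 2*(-25)²/(49 + (-25)²)) = 1/(-157/(-43) + 2*625/(49 + 625)) = 1/(-1/43*(-157) + 2*625/674) = 1/(157/43 + 2*625*(1/674)) = 1/(157/43 + 625/337) = 1/(79784/14491) = 14491/79784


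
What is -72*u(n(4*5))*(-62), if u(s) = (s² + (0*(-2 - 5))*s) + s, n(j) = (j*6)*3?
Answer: 580141440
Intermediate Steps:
n(j) = 18*j (n(j) = (6*j)*3 = 18*j)
u(s) = s + s² (u(s) = (s² + (0*(-7))*s) + s = (s² + 0*s) + s = (s² + 0) + s = s² + s = s + s²)
-72*u(n(4*5))*(-62) = -72*18*(4*5)*(1 + 18*(4*5))*(-62) = -72*18*20*(1 + 18*20)*(-62) = -25920*(1 + 360)*(-62) = -25920*361*(-62) = -72*129960*(-62) = -9357120*(-62) = 580141440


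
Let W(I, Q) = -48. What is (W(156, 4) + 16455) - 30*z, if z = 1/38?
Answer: 311718/19 ≈ 16406.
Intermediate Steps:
z = 1/38 (z = 1*(1/38) = 1/38 ≈ 0.026316)
(W(156, 4) + 16455) - 30*z = (-48 + 16455) - 30*1/38 = 16407 - 15/19 = 311718/19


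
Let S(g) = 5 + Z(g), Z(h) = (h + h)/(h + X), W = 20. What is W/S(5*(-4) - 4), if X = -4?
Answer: 140/47 ≈ 2.9787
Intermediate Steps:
Z(h) = 2*h/(-4 + h) (Z(h) = (h + h)/(h - 4) = (2*h)/(-4 + h) = 2*h/(-4 + h))
S(g) = 5 + 2*g/(-4 + g)
W/S(5*(-4) - 4) = 20/(((-20 + 7*(5*(-4) - 4))/(-4 + (5*(-4) - 4)))) = 20/(((-20 + 7*(-20 - 4))/(-4 + (-20 - 4)))) = 20/(((-20 + 7*(-24))/(-4 - 24))) = 20/(((-20 - 168)/(-28))) = 20/((-1/28*(-188))) = 20/(47/7) = 20*(7/47) = 140/47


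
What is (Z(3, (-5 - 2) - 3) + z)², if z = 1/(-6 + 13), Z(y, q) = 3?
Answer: 484/49 ≈ 9.8775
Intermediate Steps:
z = ⅐ (z = 1/7 = ⅐ ≈ 0.14286)
(Z(3, (-5 - 2) - 3) + z)² = (3 + ⅐)² = (22/7)² = 484/49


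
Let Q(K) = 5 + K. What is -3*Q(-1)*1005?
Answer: -12060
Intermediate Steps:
-3*Q(-1)*1005 = -3*(5 - 1)*1005 = -3*4*1005 = -12*1005 = -12060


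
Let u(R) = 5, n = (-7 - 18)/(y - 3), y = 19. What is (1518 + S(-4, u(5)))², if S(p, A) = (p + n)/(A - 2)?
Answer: 5296200625/2304 ≈ 2.2987e+6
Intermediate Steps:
n = -25/16 (n = (-7 - 18)/(19 - 3) = -25/16 ≈ -1.5625)
S(p, A) = (-25/16 + p)/(-2 + A) (S(p, A) = (p - 25/16)/(A - 2) = (-25/16 + p)/(-2 + A))
(1518 + S(-4, u(5)))² = (1518 + (-25/16 - 4)/(-2 + 5))² = (1518 - 89/16/3)² = (1518 + (⅓)*(-89/16))² = (1518 - 89/48)² = (72775/48)² = 5296200625/2304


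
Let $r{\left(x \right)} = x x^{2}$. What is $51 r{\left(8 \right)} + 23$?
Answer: $26135$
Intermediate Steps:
$r{\left(x \right)} = x^{3}$
$51 r{\left(8 \right)} + 23 = 51 \cdot 8^{3} + 23 = 51 \cdot 512 + 23 = 26112 + 23 = 26135$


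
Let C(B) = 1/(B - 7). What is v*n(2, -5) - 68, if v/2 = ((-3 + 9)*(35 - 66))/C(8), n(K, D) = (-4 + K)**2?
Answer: -1556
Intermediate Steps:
C(B) = 1/(-7 + B)
v = -372 (v = 2*(((-3 + 9)*(35 - 66))/(1/(-7 + 8))) = 2*((6*(-31))/(1/1)) = 2*(-186/1) = 2*(-186*1) = 2*(-186) = -372)
v*n(2, -5) - 68 = -372*(-4 + 2)**2 - 68 = -372*(-2)**2 - 68 = -372*4 - 68 = -1488 - 68 = -1556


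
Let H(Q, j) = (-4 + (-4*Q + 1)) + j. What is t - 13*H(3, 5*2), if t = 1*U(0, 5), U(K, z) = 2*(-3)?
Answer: 59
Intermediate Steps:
U(K, z) = -6
t = -6 (t = 1*(-6) = -6)
H(Q, j) = -3 + j - 4*Q (H(Q, j) = (-4 + (1 - 4*Q)) + j = (-3 - 4*Q) + j = -3 + j - 4*Q)
t - 13*H(3, 5*2) = -6 - 13*(-3 + 5*2 - 4*3) = -6 - 13*(-3 + 10 - 12) = -6 - 13*(-5) = -6 + 65 = 59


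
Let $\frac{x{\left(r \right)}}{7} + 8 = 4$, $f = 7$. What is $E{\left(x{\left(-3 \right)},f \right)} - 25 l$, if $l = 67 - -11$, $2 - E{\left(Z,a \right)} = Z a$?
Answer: $-1752$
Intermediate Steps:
$x{\left(r \right)} = -28$ ($x{\left(r \right)} = -56 + 7 \cdot 4 = -56 + 28 = -28$)
$E{\left(Z,a \right)} = 2 - Z a$
$l = 78$ ($l = 67 + 11 = 78$)
$E{\left(x{\left(-3 \right)},f \right)} - 25 l = \left(2 - \left(-28\right) 7\right) - 1950 = \left(2 + 196\right) - 1950 = 198 - 1950 = -1752$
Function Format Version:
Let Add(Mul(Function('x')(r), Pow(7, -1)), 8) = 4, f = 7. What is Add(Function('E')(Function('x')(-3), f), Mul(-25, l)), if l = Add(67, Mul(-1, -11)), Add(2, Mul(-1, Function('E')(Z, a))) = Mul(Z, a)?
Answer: -1752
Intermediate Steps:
Function('x')(r) = -28 (Function('x')(r) = Add(-56, Mul(7, 4)) = Add(-56, 28) = -28)
Function('E')(Z, a) = Add(2, Mul(-1, Z, a)) (Function('E')(Z, a) = Add(2, Mul(-1, Mul(Z, a))) = Add(2, Mul(-1, Z, a)))
l = 78 (l = Add(67, 11) = 78)
Add(Function('E')(Function('x')(-3), f), Mul(-25, l)) = Add(Add(2, Mul(-1, -28, 7)), Mul(-25, 78)) = Add(Add(2, 196), -1950) = Add(198, -1950) = -1752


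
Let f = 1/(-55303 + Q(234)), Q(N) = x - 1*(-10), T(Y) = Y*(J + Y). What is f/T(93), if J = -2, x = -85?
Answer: -1/468664014 ≈ -2.1337e-9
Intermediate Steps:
T(Y) = Y*(-2 + Y)
Q(N) = -75 (Q(N) = -85 - 1*(-10) = -85 + 10 = -75)
f = -1/55378 (f = 1/(-55303 - 75) = 1/(-55378) = -1/55378 ≈ -1.8058e-5)
f/T(93) = -1/(93*(-2 + 93))/55378 = -1/(55378*(93*91)) = -1/55378/8463 = -1/55378*1/8463 = -1/468664014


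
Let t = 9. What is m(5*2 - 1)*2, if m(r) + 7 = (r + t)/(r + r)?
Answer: -12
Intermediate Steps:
m(r) = -7 + (9 + r)/(2*r) (m(r) = -7 + (r + 9)/(r + r) = -7 + (9 + r)/((2*r)) = -7 + (9 + r)*(1/(2*r)) = -7 + (9 + r)/(2*r))
m(5*2 - 1)*2 = ((9 - 13*(5*2 - 1))/(2*(5*2 - 1)))*2 = ((9 - 13*(10 - 1))/(2*(10 - 1)))*2 = ((½)*(9 - 13*9)/9)*2 = ((½)*(⅑)*(9 - 117))*2 = ((½)*(⅑)*(-108))*2 = -6*2 = -12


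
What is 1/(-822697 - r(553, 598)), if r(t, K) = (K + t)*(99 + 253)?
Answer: -1/1227849 ≈ -8.1443e-7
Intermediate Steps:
r(t, K) = 352*K + 352*t (r(t, K) = (K + t)*352 = 352*K + 352*t)
1/(-822697 - r(553, 598)) = 1/(-822697 - (352*598 + 352*553)) = 1/(-822697 - (210496 + 194656)) = 1/(-822697 - 1*405152) = 1/(-822697 - 405152) = 1/(-1227849) = -1/1227849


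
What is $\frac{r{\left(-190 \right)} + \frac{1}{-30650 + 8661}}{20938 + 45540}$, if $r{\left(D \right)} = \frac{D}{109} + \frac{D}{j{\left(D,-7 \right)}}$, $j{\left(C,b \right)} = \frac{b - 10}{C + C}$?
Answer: $- \frac{173120058523}{2708687126926} \approx -0.063913$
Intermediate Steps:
$j{\left(C,b \right)} = \frac{-10 + b}{2 C}$
$r{\left(D \right)} = - \frac{2 D^{2}}{17} + \frac{D}{109}$ ($r{\left(D \right)} = \frac{D}{109} + \frac{D}{\frac{1}{2} \frac{1}{D} \left(-10 - 7\right)} = D \frac{1}{109} + \frac{D}{\frac{1}{2} \frac{1}{D} \left(-17\right)} = \frac{D}{109} + \frac{D}{\left(- \frac{17}{2}\right) \frac{1}{D}} = \frac{D}{109} + D \left(- \frac{2 D}{17}\right) = \frac{D}{109} - \frac{2 D^{2}}{17} = - \frac{2 D^{2}}{17} + \frac{D}{109}$)
$\frac{r{\left(-190 \right)} + \frac{1}{-30650 + 8661}}{20938 + 45540} = \frac{\frac{1}{1853} \left(-190\right) \left(17 - -41420\right) + \frac{1}{-30650 + 8661}}{20938 + 45540} = \frac{\frac{1}{1853} \left(-190\right) \left(17 + 41420\right) + \frac{1}{-21989}}{66478} = \left(\frac{1}{1853} \left(-190\right) 41437 - \frac{1}{21989}\right) \frac{1}{66478} = \left(- \frac{7873030}{1853} - \frac{1}{21989}\right) \frac{1}{66478} = \left(- \frac{173120058523}{40745617}\right) \frac{1}{66478} = - \frac{173120058523}{2708687126926}$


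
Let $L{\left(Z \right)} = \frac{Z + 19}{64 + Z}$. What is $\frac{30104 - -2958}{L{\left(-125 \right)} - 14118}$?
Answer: $- \frac{1008391}{430546} \approx -2.3421$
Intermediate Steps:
$L{\left(Z \right)} = \frac{19 + Z}{64 + Z}$
$\frac{30104 - -2958}{L{\left(-125 \right)} - 14118} = \frac{30104 - -2958}{\frac{19 - 125}{64 - 125} - 14118} = \frac{30104 + 2958}{\frac{1}{-61} \left(-106\right) - 14118} = \frac{33062}{\left(- \frac{1}{61}\right) \left(-106\right) - 14118} = \frac{33062}{\frac{106}{61} - 14118} = \frac{33062}{- \frac{861092}{61}} = 33062 \left(- \frac{61}{861092}\right) = - \frac{1008391}{430546}$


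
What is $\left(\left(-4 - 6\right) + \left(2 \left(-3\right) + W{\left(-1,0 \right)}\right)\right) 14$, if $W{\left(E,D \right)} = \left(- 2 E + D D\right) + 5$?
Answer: $-126$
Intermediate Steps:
$W{\left(E,D \right)} = 5 + D^{2} - 2 E$ ($W{\left(E,D \right)} = \left(- 2 E + D^{2}\right) + 5 = \left(D^{2} - 2 E\right) + 5 = 5 + D^{2} - 2 E$)
$\left(\left(-4 - 6\right) + \left(2 \left(-3\right) + W{\left(-1,0 \right)}\right)\right) 14 = \left(\left(-4 - 6\right) + \left(2 \left(-3\right) + \left(5 + 0^{2} - -2\right)\right)\right) 14 = \left(-10 + \left(-6 + \left(5 + 0 + 2\right)\right)\right) 14 = \left(-10 + \left(-6 + 7\right)\right) 14 = \left(-10 + 1\right) 14 = \left(-9\right) 14 = -126$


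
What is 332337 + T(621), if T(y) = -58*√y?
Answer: 332337 - 174*√69 ≈ 3.3089e+5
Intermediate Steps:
332337 + T(621) = 332337 - 174*√69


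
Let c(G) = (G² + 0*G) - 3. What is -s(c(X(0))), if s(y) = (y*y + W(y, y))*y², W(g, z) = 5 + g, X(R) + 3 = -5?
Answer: -14091427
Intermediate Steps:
X(R) = -8 (X(R) = -3 - 5 = -8)
c(G) = -3 + G² (c(G) = (G² + 0) - 3 = G² - 3 = -3 + G²)
s(y) = y²*(5 + y + y²) (s(y) = (y*y + (5 + y))*y² = (y² + (5 + y))*y² = (5 + y + y²)*y² = y²*(5 + y + y²))
-s(c(X(0))) = -(-3 + (-8)²)²*(5 + (-3 + (-8)²) + (-3 + (-8)²)²) = -(-3 + 64)²*(5 + (-3 + 64) + (-3 + 64)²) = -61²*(5 + 61 + 61²) = -3721*(5 + 61 + 3721) = -3721*3787 = -1*14091427 = -14091427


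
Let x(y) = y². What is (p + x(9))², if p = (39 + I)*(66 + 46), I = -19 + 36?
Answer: 40360609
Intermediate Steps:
I = 17
p = 6272 (p = (39 + 17)*(66 + 46) = 56*112 = 6272)
(p + x(9))² = (6272 + 9²)² = (6272 + 81)² = 6353² = 40360609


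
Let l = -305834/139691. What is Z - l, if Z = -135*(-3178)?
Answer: 59931935564/139691 ≈ 4.2903e+5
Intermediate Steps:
l = -305834/139691 (l = -305834*1/139691 = -305834/139691 ≈ -2.1894)
Z = 429030
Z - l = 429030 - 1*(-305834/139691) = 429030 + 305834/139691 = 59931935564/139691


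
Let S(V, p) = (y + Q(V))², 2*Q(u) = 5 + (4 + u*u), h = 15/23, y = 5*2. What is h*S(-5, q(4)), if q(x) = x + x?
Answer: 10935/23 ≈ 475.43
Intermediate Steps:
y = 10
h = 15/23 (h = 15*(1/23) = 15/23 ≈ 0.65217)
Q(u) = 9/2 + u²/2 (Q(u) = (5 + (4 + u*u))/2 = (5 + (4 + u²))/2 = (9 + u²)/2 = 9/2 + u²/2)
q(x) = 2*x
S(V, p) = (29/2 + V²/2)² (S(V, p) = (10 + (9/2 + V²/2))² = (29/2 + V²/2)²)
h*S(-5, q(4)) = 15*((29 + (-5)²)²/4)/23 = 15*((29 + 25)²/4)/23 = 15*((¼)*54²)/23 = 15*((¼)*2916)/23 = (15/23)*729 = 10935/23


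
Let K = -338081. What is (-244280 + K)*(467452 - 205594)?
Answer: -152495886738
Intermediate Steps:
(-244280 + K)*(467452 - 205594) = (-244280 - 338081)*(467452 - 205594) = -582361*261858 = -152495886738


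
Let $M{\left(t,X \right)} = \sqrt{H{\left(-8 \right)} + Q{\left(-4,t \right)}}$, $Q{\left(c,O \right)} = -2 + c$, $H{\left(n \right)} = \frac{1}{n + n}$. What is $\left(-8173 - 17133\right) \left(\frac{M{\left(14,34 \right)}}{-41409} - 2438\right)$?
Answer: $61696028 + \frac{12653 i \sqrt{97}}{82818} \approx 6.1696 \cdot 10^{7} + 1.5047 i$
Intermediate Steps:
$H{\left(n \right)} = \frac{1}{2 n}$
$M{\left(t,X \right)} = \frac{i \sqrt{97}}{4}$ ($M{\left(t,X \right)} = \sqrt{\frac{1}{2 \left(-8\right)} - 6} = \sqrt{\frac{1}{2} \left(- \frac{1}{8}\right) - 6} = \sqrt{- \frac{1}{16} - 6} = \sqrt{- \frac{97}{16}} = \frac{i \sqrt{97}}{4}$)
$\left(-8173 - 17133\right) \left(\frac{M{\left(14,34 \right)}}{-41409} - 2438\right) = \left(-8173 - 17133\right) \left(\frac{\frac{1}{4} i \sqrt{97}}{-41409} - 2438\right) = - 25306 \left(\frac{i \sqrt{97}}{4} \left(- \frac{1}{41409}\right) - 2438\right) = - 25306 \left(- \frac{i \sqrt{97}}{165636} - 2438\right) = - 25306 \left(-2438 - \frac{i \sqrt{97}}{165636}\right) = 61696028 + \frac{12653 i \sqrt{97}}{82818}$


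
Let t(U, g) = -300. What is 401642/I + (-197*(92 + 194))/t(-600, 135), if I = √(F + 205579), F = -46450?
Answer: 28171/150 + 401642*√17681/53043 ≈ 1194.7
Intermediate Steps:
I = 3*√17681 (I = √(-46450 + 205579) = √159129 = 3*√17681 ≈ 398.91)
401642/I + (-197*(92 + 194))/t(-600, 135) = 401642/((3*√17681)) - 197*(92 + 194)/(-300) = 401642*(√17681/53043) - 197*286*(-1/300) = 401642*√17681/53043 - 56342*(-1/300) = 401642*√17681/53043 + 28171/150 = 28171/150 + 401642*√17681/53043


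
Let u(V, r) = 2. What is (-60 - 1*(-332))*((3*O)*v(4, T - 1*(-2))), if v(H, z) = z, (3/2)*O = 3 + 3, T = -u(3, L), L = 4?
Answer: 0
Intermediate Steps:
T = -2 (T = -1*2 = -2)
O = 4 (O = 2*(3 + 3)/3 = (⅔)*6 = 4)
(-60 - 1*(-332))*((3*O)*v(4, T - 1*(-2))) = (-60 - 1*(-332))*((3*4)*(-2 - 1*(-2))) = (-60 + 332)*(12*(-2 + 2)) = 272*(12*0) = 272*0 = 0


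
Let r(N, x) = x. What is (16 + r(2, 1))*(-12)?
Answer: -204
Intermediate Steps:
(16 + r(2, 1))*(-12) = (16 + 1)*(-12) = 17*(-12) = -204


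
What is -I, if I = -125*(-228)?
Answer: -28500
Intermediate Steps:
I = 28500
-I = -1*28500 = -28500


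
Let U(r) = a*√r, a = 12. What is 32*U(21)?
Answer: 384*√21 ≈ 1759.7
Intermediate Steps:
U(r) = 12*√r
32*U(21) = 32*(12*√21) = 384*√21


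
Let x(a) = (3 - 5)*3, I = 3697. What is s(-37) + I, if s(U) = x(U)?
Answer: 3691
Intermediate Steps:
x(a) = -6 (x(a) = -2*3 = -6)
s(U) = -6
s(-37) + I = -6 + 3697 = 3691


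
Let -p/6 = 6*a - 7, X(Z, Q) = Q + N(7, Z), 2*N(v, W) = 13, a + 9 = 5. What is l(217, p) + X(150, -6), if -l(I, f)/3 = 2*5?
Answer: -59/2 ≈ -29.500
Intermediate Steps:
a = -4 (a = -9 + 5 = -4)
N(v, W) = 13/2 (N(v, W) = (½)*13 = 13/2)
X(Z, Q) = 13/2 + Q (X(Z, Q) = Q + 13/2 = 13/2 + Q)
p = 186 (p = -6*(6*(-4) - 7) = -6*(-24 - 7) = -6*(-31) = 186)
l(I, f) = -30 (l(I, f) = -6*5 = -3*10 = -30)
l(217, p) + X(150, -6) = -30 + (13/2 - 6) = -30 + ½ = -59/2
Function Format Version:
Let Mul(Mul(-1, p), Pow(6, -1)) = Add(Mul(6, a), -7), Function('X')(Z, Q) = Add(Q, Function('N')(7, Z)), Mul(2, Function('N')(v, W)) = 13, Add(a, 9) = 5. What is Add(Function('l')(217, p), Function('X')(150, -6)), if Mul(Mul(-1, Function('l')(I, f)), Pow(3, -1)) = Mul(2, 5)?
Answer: Rational(-59, 2) ≈ -29.500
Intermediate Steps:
a = -4 (a = Add(-9, 5) = -4)
Function('N')(v, W) = Rational(13, 2) (Function('N')(v, W) = Mul(Rational(1, 2), 13) = Rational(13, 2))
Function('X')(Z, Q) = Add(Rational(13, 2), Q) (Function('X')(Z, Q) = Add(Q, Rational(13, 2)) = Add(Rational(13, 2), Q))
p = 186 (p = Mul(-6, Add(Mul(6, -4), -7)) = Mul(-6, Add(-24, -7)) = Mul(-6, -31) = 186)
Function('l')(I, f) = -30 (Function('l')(I, f) = Mul(-3, Mul(2, 5)) = Mul(-3, 10) = -30)
Add(Function('l')(217, p), Function('X')(150, -6)) = Add(-30, Add(Rational(13, 2), -6)) = Add(-30, Rational(1, 2)) = Rational(-59, 2)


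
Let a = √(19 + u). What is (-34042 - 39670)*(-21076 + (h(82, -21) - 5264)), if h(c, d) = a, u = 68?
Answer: 1941574080 - 73712*√87 ≈ 1.9409e+9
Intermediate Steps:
a = √87 (a = √(19 + 68) = √87 ≈ 9.3274)
h(c, d) = √87
(-34042 - 39670)*(-21076 + (h(82, -21) - 5264)) = (-34042 - 39670)*(-21076 + (√87 - 5264)) = -73712*(-21076 + (-5264 + √87)) = -73712*(-26340 + √87) = 1941574080 - 73712*√87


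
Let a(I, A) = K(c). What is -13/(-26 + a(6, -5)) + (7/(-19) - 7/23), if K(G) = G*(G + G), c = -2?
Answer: 389/7866 ≈ 0.049453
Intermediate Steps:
K(G) = 2*G² (K(G) = G*(2*G) = 2*G²)
a(I, A) = 8 (a(I, A) = 2*(-2)² = 2*4 = 8)
-13/(-26 + a(6, -5)) + (7/(-19) - 7/23) = -13/(-26 + 8) + (7/(-19) - 7/23) = -13/(-18) + (7*(-1/19) - 7*1/23) = -13*(-1/18) + (-7/19 - 7/23) = 13/18 - 294/437 = 389/7866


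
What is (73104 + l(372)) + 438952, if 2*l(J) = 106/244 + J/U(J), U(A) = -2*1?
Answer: 124919025/244 ≈ 5.1196e+5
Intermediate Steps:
U(A) = -2
l(J) = 53/244 - J/4 (l(J) = (106/244 + J/(-2))/2 = (106*(1/244) + J*(-1/2))/2 = (53/122 - J/2)/2 = 53/244 - J/4)
(73104 + l(372)) + 438952 = (73104 + (53/244 - 1/4*372)) + 438952 = (73104 + (53/244 - 93)) + 438952 = (73104 - 22639/244) + 438952 = 17814737/244 + 438952 = 124919025/244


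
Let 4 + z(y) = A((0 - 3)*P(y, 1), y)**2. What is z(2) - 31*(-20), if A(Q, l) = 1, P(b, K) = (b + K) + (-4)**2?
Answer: 617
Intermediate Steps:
P(b, K) = 16 + K + b (P(b, K) = (K + b) + 16 = 16 + K + b)
z(y) = -3 (z(y) = -4 + 1**2 = -4 + 1 = -3)
z(2) - 31*(-20) = -3 - 31*(-20) = -3 + 620 = 617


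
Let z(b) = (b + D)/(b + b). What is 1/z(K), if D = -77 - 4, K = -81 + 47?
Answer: 68/115 ≈ 0.59130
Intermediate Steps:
K = -34
D = -81
z(b) = (-81 + b)/(2*b) (z(b) = (b - 81)/(b + b) = (-81 + b)/((2*b)) = (-81 + b)*(1/(2*b)) = (-81 + b)/(2*b))
1/z(K) = 1/((½)*(-81 - 34)/(-34)) = 1/((½)*(-1/34)*(-115)) = 1/(115/68) = 68/115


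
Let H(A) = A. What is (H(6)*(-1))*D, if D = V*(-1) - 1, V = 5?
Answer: 36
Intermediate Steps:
D = -6 (D = 5*(-1) - 1 = -5 - 1 = -6)
(H(6)*(-1))*D = (6*(-1))*(-6) = -6*(-6) = 36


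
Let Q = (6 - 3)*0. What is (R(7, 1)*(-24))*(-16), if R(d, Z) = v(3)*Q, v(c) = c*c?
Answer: 0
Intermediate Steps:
v(c) = c**2
Q = 0 (Q = 3*0 = 0)
R(d, Z) = 0 (R(d, Z) = 3**2*0 = 9*0 = 0)
(R(7, 1)*(-24))*(-16) = (0*(-24))*(-16) = 0*(-16) = 0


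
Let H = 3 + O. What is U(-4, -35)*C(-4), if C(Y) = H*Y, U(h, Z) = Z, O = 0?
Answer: 420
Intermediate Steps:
H = 3 (H = 3 + 0 = 3)
C(Y) = 3*Y
U(-4, -35)*C(-4) = -105*(-4) = -35*(-12) = 420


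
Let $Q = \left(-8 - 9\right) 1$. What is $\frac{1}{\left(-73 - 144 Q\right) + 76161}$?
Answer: $\frac{1}{78536} \approx 1.2733 \cdot 10^{-5}$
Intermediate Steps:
$Q = -17$ ($Q = \left(-17\right) 1 = -17$)
$\frac{1}{\left(-73 - 144 Q\right) + 76161} = \frac{1}{\left(-73 - -2448\right) + 76161} = \frac{1}{\left(-73 + 2448\right) + 76161} = \frac{1}{2375 + 76161} = \frac{1}{78536}$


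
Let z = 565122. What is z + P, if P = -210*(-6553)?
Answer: 1941252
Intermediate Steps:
P = 1376130
z + P = 565122 + 1376130 = 1941252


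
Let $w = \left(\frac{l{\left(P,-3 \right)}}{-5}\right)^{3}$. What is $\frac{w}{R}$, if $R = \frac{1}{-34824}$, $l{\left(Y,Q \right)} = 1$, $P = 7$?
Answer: $\frac{34824}{125} \approx 278.59$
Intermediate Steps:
$R = - \frac{1}{34824} \approx -2.8716 \cdot 10^{-5}$
$w = - \frac{1}{125}$ ($w = \left(1 \frac{1}{-5}\right)^{3} = \left(1 \left(- \frac{1}{5}\right)\right)^{3} = \left(- \frac{1}{5}\right)^{3} = - \frac{1}{125} \approx -0.008$)
$\frac{w}{R} = - \frac{1}{125 \left(- \frac{1}{34824}\right)} = \left(- \frac{1}{125}\right) \left(-34824\right) = \frac{34824}{125}$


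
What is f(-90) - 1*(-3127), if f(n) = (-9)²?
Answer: 3208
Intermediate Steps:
f(n) = 81
f(-90) - 1*(-3127) = 81 - 1*(-3127) = 81 + 3127 = 3208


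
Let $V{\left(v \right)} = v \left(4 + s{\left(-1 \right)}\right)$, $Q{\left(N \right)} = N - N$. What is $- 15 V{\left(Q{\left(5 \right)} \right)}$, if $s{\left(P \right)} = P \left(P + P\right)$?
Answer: $0$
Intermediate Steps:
$Q{\left(N \right)} = 0$
$s{\left(P \right)} = 2 P^{2}$ ($s{\left(P \right)} = P 2 P = 2 P^{2}$)
$V{\left(v \right)} = 6 v$ ($V{\left(v \right)} = v \left(4 + 2 \left(-1\right)^{2}\right) = v \left(4 + 2 \cdot 1\right) = v \left(4 + 2\right) = v 6 = 6 v$)
$- 15 V{\left(Q{\left(5 \right)} \right)} = - 15 \cdot 6 \cdot 0 = \left(-15\right) 0 = 0$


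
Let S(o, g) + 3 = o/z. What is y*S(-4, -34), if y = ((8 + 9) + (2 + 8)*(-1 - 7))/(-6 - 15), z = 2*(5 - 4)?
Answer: -15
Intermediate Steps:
z = 2 (z = 2*1 = 2)
S(o, g) = -3 + o/2
y = 3 (y = (17 + 10*(-8))/(-21) = (17 - 80)*(-1/21) = -63*(-1/21) = 3)
y*S(-4, -34) = 3*(-3 + (½)*(-4)) = 3*(-3 - 2) = 3*(-5) = -15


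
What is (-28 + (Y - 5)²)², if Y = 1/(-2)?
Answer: 81/16 ≈ 5.0625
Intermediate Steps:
Y = -½ ≈ -0.50000
(-28 + (Y - 5)²)² = (-28 + (-½ - 5)²)² = (-28 + (-11/2)²)² = (-28 + 121/4)² = (9/4)² = 81/16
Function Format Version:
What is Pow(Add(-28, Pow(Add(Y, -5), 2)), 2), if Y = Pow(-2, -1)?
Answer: Rational(81, 16) ≈ 5.0625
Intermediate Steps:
Y = Rational(-1, 2) ≈ -0.50000
Pow(Add(-28, Pow(Add(Y, -5), 2)), 2) = Pow(Add(-28, Pow(Add(Rational(-1, 2), -5), 2)), 2) = Pow(Add(-28, Pow(Rational(-11, 2), 2)), 2) = Pow(Add(-28, Rational(121, 4)), 2) = Pow(Rational(9, 4), 2) = Rational(81, 16)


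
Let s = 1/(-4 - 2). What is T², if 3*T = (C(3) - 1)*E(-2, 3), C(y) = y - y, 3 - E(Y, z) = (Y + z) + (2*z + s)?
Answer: 529/324 ≈ 1.6327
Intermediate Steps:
s = -⅙ (s = 1/(-6) = -⅙ ≈ -0.16667)
E(Y, z) = 19/6 - Y - 3*z (E(Y, z) = 3 - ((Y + z) + (2*z - ⅙)) = 3 - ((Y + z) + (-⅙ + 2*z)) = 3 - (-⅙ + Y + 3*z) = 3 + (⅙ - Y - 3*z) = 19/6 - Y - 3*z)
C(y) = 0
T = 23/18 (T = ((0 - 1)*(19/6 - 1*(-2) - 3*3))/3 = (-(19/6 + 2 - 9))/3 = (-1*(-23/6))/3 = (⅓)*(23/6) = 23/18 ≈ 1.2778)
T² = (23/18)² = 529/324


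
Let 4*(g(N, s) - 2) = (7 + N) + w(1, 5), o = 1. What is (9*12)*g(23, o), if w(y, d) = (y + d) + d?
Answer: 1323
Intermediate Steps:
w(y, d) = y + 2*d (w(y, d) = (d + y) + d = y + 2*d)
g(N, s) = 13/2 + N/4 (g(N, s) = 2 + ((7 + N) + (1 + 2*5))/4 = 2 + ((7 + N) + (1 + 10))/4 = 2 + ((7 + N) + 11)/4 = 2 + (18 + N)/4 = 2 + (9/2 + N/4) = 13/2 + N/4)
(9*12)*g(23, o) = (9*12)*(13/2 + (¼)*23) = 108*(13/2 + 23/4) = 108*(49/4) = 1323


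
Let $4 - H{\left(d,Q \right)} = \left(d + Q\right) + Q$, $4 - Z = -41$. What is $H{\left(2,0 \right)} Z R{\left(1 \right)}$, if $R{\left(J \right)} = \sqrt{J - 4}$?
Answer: $90 i \sqrt{3} \approx 155.88 i$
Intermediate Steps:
$Z = 45$ ($Z = 4 - -41 = 4 + 41 = 45$)
$H{\left(d,Q \right)} = 4 - d - 2 Q$ ($H{\left(d,Q \right)} = 4 - \left(\left(d + Q\right) + Q\right) = 4 - \left(\left(Q + d\right) + Q\right) = 4 - \left(d + 2 Q\right) = 4 - d - 2 Q$)
$R{\left(J \right)} = \sqrt{-4 + J}$
$H{\left(2,0 \right)} Z R{\left(1 \right)} = \left(4 - 2 - 0\right) 45 \sqrt{-4 + 1} = \left(4 - 2 + 0\right) 45 \sqrt{-3} = 2 \cdot 45 i \sqrt{3} = 90 i \sqrt{3}$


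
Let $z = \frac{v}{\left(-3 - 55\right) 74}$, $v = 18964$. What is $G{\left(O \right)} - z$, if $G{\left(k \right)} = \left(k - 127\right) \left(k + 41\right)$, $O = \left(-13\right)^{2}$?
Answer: $\frac{9468601}{1073} \approx 8824.4$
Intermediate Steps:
$O = 169$
$G{\left(k \right)} = \left(-127 + k\right) \left(41 + k\right)$
$z = - \frac{4741}{1073}$ ($z = \frac{18964}{\left(-3 - 55\right) 74} = \frac{18964}{\left(-58\right) 74} = \frac{18964}{-4292} = 18964 \left(- \frac{1}{4292}\right) = - \frac{4741}{1073} \approx -4.4184$)
$G{\left(O \right)} - z = \left(-5207 + 169^{2} - 14534\right) - - \frac{4741}{1073} = \left(-5207 + 28561 - 14534\right) + \frac{4741}{1073} = 8820 + \frac{4741}{1073} = \frac{9468601}{1073}$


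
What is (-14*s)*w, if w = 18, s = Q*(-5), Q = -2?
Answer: -2520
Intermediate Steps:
s = 10 (s = -2*(-5) = 10)
(-14*s)*w = -14*10*18 = -140*18 = -2520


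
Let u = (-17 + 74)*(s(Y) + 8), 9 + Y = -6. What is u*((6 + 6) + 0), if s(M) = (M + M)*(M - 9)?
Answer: 497952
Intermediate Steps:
Y = -15 (Y = -9 - 6 = -15)
s(M) = 2*M*(-9 + M) (s(M) = (2*M)*(-9 + M) = 2*M*(-9 + M))
u = 41496 (u = (-17 + 74)*(2*(-15)*(-9 - 15) + 8) = 57*(2*(-15)*(-24) + 8) = 57*(720 + 8) = 57*728 = 41496)
u*((6 + 6) + 0) = 41496*((6 + 6) + 0) = 41496*(12 + 0) = 41496*12 = 497952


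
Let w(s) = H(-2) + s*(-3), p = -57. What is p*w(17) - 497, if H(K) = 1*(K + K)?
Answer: 2638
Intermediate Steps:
H(K) = 2*K (H(K) = 1*(2*K) = 2*K)
w(s) = -4 - 3*s (w(s) = 2*(-2) + s*(-3) = -4 - 3*s)
p*w(17) - 497 = -57*(-4 - 3*17) - 497 = -57*(-4 - 51) - 497 = -57*(-55) - 497 = 3135 - 497 = 2638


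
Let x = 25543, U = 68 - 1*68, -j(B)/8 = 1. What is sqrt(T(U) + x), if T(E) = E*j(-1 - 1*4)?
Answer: sqrt(25543) ≈ 159.82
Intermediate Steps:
j(B) = -8 (j(B) = -8*1 = -8)
U = 0 (U = 68 - 68 = 0)
T(E) = -8*E (T(E) = E*(-8) = -8*E)
sqrt(T(U) + x) = sqrt(-8*0 + 25543) = sqrt(0 + 25543) = sqrt(25543)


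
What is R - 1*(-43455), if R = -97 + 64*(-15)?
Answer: 42398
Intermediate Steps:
R = -1057 (R = -97 - 960 = -1057)
R - 1*(-43455) = -1057 - 1*(-43455) = -1057 + 43455 = 42398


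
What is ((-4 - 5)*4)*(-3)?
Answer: 108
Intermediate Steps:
((-4 - 5)*4)*(-3) = -9*4*(-3) = -36*(-3) = 108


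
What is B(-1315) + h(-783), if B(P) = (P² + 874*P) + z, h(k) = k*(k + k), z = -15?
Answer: 1806078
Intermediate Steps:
h(k) = 2*k² (h(k) = k*(2*k) = 2*k²)
B(P) = -15 + P² + 874*P (B(P) = (P² + 874*P) - 15 = -15 + P² + 874*P)
B(-1315) + h(-783) = (-15 + (-1315)² + 874*(-1315)) + 2*(-783)² = (-15 + 1729225 - 1149310) + 2*613089 = 579900 + 1226178 = 1806078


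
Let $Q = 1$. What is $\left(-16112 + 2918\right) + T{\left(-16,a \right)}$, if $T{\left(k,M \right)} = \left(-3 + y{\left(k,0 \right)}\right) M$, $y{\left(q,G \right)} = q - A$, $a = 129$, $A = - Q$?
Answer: $-15516$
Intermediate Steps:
$A = -1$ ($A = \left(-1\right) 1 = -1$)
$y{\left(q,G \right)} = 1 + q$ ($y{\left(q,G \right)} = q - -1 = q + 1 = 1 + q$)
$T{\left(k,M \right)} = M \left(-2 + k\right)$ ($T{\left(k,M \right)} = \left(-3 + \left(1 + k\right)\right) M = \left(-2 + k\right) M = M \left(-2 + k\right)$)
$\left(-16112 + 2918\right) + T{\left(-16,a \right)} = \left(-16112 + 2918\right) + 129 \left(-2 - 16\right) = -13194 + 129 \left(-18\right) = -13194 - 2322 = -15516$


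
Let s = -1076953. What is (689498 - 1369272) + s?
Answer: -1756727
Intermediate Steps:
(689498 - 1369272) + s = (689498 - 1369272) - 1076953 = -679774 - 1076953 = -1756727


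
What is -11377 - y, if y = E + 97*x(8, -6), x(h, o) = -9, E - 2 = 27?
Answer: -10533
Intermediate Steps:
E = 29 (E = 2 + 27 = 29)
y = -844 (y = 29 + 97*(-9) = 29 - 873 = -844)
-11377 - y = -11377 - 1*(-844) = -11377 + 844 = -10533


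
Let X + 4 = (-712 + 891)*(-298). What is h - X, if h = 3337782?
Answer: 3391128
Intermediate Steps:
X = -53346 (X = -4 + (-712 + 891)*(-298) = -4 + 179*(-298) = -4 - 53342 = -53346)
h - X = 3337782 - 1*(-53346) = 3337782 + 53346 = 3391128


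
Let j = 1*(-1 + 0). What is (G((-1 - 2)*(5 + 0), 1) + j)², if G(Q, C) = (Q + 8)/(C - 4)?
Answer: 16/9 ≈ 1.7778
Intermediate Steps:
G(Q, C) = (8 + Q)/(-4 + C)
j = -1 (j = 1*(-1) = -1)
(G((-1 - 2)*(5 + 0), 1) + j)² = ((8 + (-1 - 2)*(5 + 0))/(-4 + 1) - 1)² = ((8 - 3*5)/(-3) - 1)² = (-(8 - 15)/3 - 1)² = (-⅓*(-7) - 1)² = (7/3 - 1)² = (4/3)² = 16/9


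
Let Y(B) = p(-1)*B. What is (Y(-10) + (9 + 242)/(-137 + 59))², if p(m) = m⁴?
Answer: 1062961/6084 ≈ 174.71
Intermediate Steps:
Y(B) = B (Y(B) = (-1)⁴*B = 1*B = B)
(Y(-10) + (9 + 242)/(-137 + 59))² = (-10 + (9 + 242)/(-137 + 59))² = (-10 + 251/(-78))² = (-10 + 251*(-1/78))² = (-10 - 251/78)² = (-1031/78)² = 1062961/6084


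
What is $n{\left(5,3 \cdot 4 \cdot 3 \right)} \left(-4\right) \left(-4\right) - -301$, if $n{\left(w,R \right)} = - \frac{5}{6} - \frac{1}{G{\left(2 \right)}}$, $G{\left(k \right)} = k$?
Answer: $\frac{839}{3} \approx 279.67$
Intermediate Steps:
$n{\left(w,R \right)} = - \frac{4}{3}$ ($n{\left(w,R \right)} = - \frac{5}{6} - \frac{1}{2} = - \frac{4}{3}$)
$n{\left(5,3 \cdot 4 \cdot 3 \right)} \left(-4\right) \left(-4\right) - -301 = \left(- \frac{4}{3}\right) \left(-4\right) \left(-4\right) - -301 = \frac{16}{3} \left(-4\right) + 301 = - \frac{64}{3} + 301 = \frac{839}{3}$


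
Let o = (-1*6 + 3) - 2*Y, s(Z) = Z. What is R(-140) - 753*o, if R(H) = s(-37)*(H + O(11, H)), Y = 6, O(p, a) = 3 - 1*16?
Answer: 16956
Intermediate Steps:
O(p, a) = -13 (O(p, a) = 3 - 16 = -13)
R(H) = 481 - 37*H (R(H) = -37*(H - 13) = -37*(-13 + H) = 481 - 37*H)
o = -15 (o = (-1*6 + 3) - 2*6 = (-6 + 3) - 12 = -3 - 12 = -15)
R(-140) - 753*o = (481 - 37*(-140)) - 753*(-15) = (481 + 5180) - 1*(-11295) = 5661 + 11295 = 16956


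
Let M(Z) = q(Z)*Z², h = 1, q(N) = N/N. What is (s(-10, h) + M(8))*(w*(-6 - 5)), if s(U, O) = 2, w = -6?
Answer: 4356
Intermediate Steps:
q(N) = 1
M(Z) = Z² (M(Z) = 1*Z² = Z²)
(s(-10, h) + M(8))*(w*(-6 - 5)) = (2 + 8²)*(-6*(-6 - 5)) = (2 + 64)*(-6*(-11)) = 66*66 = 4356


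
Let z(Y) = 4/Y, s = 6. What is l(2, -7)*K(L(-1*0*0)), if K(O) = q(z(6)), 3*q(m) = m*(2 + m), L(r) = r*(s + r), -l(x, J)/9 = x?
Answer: -32/3 ≈ -10.667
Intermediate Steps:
l(x, J) = -9*x
L(r) = r*(6 + r)
q(m) = m*(2 + m)/3 (q(m) = (m*(2 + m))/3 = m*(2 + m)/3)
K(O) = 16/27 (K(O) = (4/6)*(2 + 4/6)/3 = (4*(⅙))*(2 + 4*(⅙))/3 = (⅓)*(⅔)*(2 + ⅔) = (⅓)*(⅔)*(8/3) = 16/27)
l(2, -7)*K(L(-1*0*0)) = -9*2*(16/27) = -18*16/27 = -32/3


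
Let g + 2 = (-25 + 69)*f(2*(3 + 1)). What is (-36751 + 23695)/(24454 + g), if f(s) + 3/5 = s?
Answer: -1360/2581 ≈ -0.52693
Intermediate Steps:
f(s) = -3/5 + s
g = 1618/5 (g = -2 + (-25 + 69)*(-3/5 + 2*(3 + 1)) = -2 + 44*(-3/5 + 2*4) = -2 + 44*(-3/5 + 8) = -2 + 44*(37/5) = -2 + 1628/5 = 1618/5 ≈ 323.60)
(-36751 + 23695)/(24454 + g) = (-36751 + 23695)/(24454 + 1618/5) = -13056/123888/5 = -13056*5/123888 = -1360/2581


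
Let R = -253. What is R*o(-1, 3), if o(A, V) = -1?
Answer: 253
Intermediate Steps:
R*o(-1, 3) = -253*(-1) = 253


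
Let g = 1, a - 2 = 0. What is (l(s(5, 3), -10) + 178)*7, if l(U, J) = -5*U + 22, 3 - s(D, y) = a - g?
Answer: 1330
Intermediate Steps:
a = 2 (a = 2 + 0 = 2)
s(D, y) = 2 (s(D, y) = 3 - (2 - 1*1) = 3 - (2 - 1) = 3 - 1*1 = 3 - 1 = 2)
l(U, J) = 22 - 5*U
(l(s(5, 3), -10) + 178)*7 = ((22 - 5*2) + 178)*7 = ((22 - 10) + 178)*7 = (12 + 178)*7 = 190*7 = 1330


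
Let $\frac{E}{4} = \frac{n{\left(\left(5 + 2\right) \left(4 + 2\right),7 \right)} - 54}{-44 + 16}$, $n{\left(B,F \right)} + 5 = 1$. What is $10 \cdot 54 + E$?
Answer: $\frac{3838}{7} \approx 548.29$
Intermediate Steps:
$n{\left(B,F \right)} = -4$ ($n{\left(B,F \right)} = -5 + 1 = -4$)
$E = \frac{58}{7}$ ($E = 4 \frac{-4 - 54}{-44 + 16} = 4 \left(- \frac{58}{-28}\right) = 4 \left(\left(-58\right) \left(- \frac{1}{28}\right)\right) = 4 \cdot \frac{29}{14} = \frac{58}{7} \approx 8.2857$)
$10 \cdot 54 + E = 10 \cdot 54 + \frac{58}{7} = 540 + \frac{58}{7} = \frac{3838}{7}$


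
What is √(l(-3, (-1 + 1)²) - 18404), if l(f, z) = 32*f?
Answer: 10*I*√185 ≈ 136.01*I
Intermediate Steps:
√(l(-3, (-1 + 1)²) - 18404) = √(32*(-3) - 18404) = √(-96 - 18404) = √(-18500) = 10*I*√185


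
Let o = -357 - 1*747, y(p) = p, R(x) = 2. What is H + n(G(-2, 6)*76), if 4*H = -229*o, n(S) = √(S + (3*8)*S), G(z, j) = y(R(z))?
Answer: 63204 + 10*√38 ≈ 63266.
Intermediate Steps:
G(z, j) = 2
o = -1104 (o = -357 - 747 = -1104)
n(S) = 5*√S (n(S) = √(S + 24*S) = √(25*S) = 5*√S)
H = 63204 (H = (-229*(-1104))/4 = (¼)*252816 = 63204)
H + n(G(-2, 6)*76) = 63204 + 5*√(2*76) = 63204 + 5*√152 = 63204 + 5*(2*√38) = 63204 + 10*√38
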